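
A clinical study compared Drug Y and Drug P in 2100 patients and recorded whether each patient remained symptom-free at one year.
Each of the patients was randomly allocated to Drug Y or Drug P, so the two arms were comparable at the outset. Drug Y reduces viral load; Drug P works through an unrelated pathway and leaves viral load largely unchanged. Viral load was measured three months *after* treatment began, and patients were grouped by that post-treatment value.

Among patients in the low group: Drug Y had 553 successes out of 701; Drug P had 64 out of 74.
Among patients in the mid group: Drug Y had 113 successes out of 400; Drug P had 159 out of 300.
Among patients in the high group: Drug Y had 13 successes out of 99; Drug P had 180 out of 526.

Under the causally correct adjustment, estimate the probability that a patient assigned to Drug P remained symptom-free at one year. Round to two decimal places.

0.45

Viral load lies on the pathway drug → viral load → outcome, so adjusting for it blocks the indirect effect. For the total causal effect of drug, use the unadjusted pooled rates.
So P(outcome | do(Drug P)) is just the pooled rate for Drug P: 403/900 = 0.448.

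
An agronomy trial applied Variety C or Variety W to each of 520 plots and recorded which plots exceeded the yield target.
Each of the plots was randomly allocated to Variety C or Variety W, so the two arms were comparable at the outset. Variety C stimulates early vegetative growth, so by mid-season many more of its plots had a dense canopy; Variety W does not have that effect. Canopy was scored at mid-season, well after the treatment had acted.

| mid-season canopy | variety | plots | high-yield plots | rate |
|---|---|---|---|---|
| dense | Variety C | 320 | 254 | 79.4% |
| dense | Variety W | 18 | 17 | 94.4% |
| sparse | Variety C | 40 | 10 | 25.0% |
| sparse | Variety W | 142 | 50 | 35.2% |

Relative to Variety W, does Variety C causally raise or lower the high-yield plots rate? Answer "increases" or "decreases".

The mid-season canopy-specific comparison favours Variety W throughout, but the pooled figures favour Variety C. The question is whether to condition on mid-season canopy.
Mid-season canopy is downstream of the variety. One should not condition on a consequence of treatment, so the overall rates are the right comparison.
Pooled: Variety C 73.3% vs Variety W 41.9%; Variety C is higher overall.

increases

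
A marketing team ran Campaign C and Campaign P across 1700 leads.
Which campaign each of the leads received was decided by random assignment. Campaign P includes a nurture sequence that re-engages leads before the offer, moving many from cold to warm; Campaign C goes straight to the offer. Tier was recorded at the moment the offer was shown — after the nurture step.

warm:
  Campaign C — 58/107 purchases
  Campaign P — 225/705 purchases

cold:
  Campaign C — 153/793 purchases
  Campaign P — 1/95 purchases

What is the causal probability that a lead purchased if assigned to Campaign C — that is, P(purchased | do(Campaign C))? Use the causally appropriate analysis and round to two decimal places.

Within every engagement tier level Campaign C has the higher rate, yet pooled Campaign P does — Simpson's reversal.
Engagement tier is recorded after the campaign and is itself shifted by it — it sits on the causal path from campaign to outcome. Conditioning on a mediator would strip out part of the effect we want; the pooled comparison gives the total causal effect.
So P(outcome | do(Campaign C)) is just the pooled rate for Campaign C: 211/900 = 0.234.

0.23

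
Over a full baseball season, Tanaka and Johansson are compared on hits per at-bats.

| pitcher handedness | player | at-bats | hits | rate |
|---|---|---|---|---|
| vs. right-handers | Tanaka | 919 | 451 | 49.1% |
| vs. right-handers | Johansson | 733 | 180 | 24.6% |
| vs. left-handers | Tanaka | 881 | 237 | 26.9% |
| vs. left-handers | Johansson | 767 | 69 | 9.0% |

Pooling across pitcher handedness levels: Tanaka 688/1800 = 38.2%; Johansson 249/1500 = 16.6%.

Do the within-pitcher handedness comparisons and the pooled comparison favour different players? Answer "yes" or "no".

no

Within each pitcher handedness level (vs. right-handers 49.1% vs 24.6%; vs. left-handers 26.9% vs 9.0%), Tanaka has the higher rate every time. Pooled: 38.2% vs 16.6% — Tanaka has the higher rate overall. They agree.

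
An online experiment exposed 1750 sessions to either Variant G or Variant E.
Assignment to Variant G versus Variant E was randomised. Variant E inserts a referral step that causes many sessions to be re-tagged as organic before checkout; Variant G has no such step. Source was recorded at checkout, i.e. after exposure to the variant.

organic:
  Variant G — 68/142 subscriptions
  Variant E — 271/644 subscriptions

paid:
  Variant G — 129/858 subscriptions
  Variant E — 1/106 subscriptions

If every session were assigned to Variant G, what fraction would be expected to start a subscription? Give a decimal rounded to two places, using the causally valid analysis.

Traffic source is downstream of the variant. One should not condition on a consequence of treatment, so the overall rates are the right comparison.
So P(outcome | do(Variant G)) is just the pooled rate for Variant G: 197/1000 = 0.197.

0.20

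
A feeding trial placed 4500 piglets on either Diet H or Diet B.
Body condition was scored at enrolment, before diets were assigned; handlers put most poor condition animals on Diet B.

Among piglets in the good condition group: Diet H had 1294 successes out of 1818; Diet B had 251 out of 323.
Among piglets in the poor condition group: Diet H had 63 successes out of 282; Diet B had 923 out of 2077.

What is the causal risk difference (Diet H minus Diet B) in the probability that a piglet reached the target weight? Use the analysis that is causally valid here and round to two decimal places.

-0.15

The stratified and pooled comparisons disagree (Diet B wins within each starting body condition; Diet H wins overall), so the answer turns on the causal role of starting body condition.
Nothing the diet does changes starting body condition; the imbalance is an allocation artefact. With starting body condition also predicting the outcome, the pooled figure is confounded, and the within-stratum comparison is the causal one.
Adjusting over the population distribution of starting body condition: 0.476·(0.712−0.777) + 0.524·(0.223−0.444) = -0.147.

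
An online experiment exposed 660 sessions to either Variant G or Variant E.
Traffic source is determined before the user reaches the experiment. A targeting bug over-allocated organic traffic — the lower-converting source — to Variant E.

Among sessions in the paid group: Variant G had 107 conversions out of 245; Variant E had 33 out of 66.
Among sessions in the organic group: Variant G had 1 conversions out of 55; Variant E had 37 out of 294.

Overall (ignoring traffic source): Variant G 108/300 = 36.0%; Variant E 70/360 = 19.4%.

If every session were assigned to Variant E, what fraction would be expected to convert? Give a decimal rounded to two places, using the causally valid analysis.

Variant E is higher inside every traffic source stratum but Variant G is higher in aggregate. Whether to stratify depends on how traffic source relates to the variant.
Here traffic source is a common cause — it drives both which variant a case falls under and the outcome. The crude comparison mixes populations; the stratum-specific rates are the causally relevant ones.
Standardising Variant E to the population traffic source mix: 0.471·33/66 + 0.529·37/294 = 0.302.

0.30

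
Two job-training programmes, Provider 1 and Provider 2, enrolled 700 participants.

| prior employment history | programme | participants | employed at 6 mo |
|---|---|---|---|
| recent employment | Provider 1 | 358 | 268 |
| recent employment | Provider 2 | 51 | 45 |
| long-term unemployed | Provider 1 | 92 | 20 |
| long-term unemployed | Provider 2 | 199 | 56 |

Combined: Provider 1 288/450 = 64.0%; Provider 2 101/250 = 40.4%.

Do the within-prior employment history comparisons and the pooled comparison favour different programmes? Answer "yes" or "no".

yes

Within each prior employment history level (recent employment 74.9% vs 88.2%; long-term unemployed 21.7% vs 28.1%), Provider 2 has the higher rate every time. Pooled: 64.0% vs 40.4% — Provider 1 has the higher rate overall. The two comparisons disagree.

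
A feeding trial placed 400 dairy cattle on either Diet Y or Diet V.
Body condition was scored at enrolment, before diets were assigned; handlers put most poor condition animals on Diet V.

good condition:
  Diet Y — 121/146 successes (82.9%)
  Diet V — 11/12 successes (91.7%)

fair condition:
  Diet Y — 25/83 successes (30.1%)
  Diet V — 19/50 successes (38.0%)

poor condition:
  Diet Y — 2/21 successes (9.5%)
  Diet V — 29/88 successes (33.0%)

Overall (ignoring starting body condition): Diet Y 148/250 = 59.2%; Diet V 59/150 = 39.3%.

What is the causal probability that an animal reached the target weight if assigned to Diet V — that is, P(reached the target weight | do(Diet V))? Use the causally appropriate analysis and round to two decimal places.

The starting body condition-specific comparison favours Diet V throughout, but the pooled figures favour Diet Y. The question is whether to condition on starting body condition.
Here starting body condition is a common cause — it drives both which diet a case falls under and the outcome. The crude comparison mixes populations; the stratum-specific rates are the causally relevant ones.
Standardising Diet V to the population starting body condition mix: 0.395·11/12 + 0.333·19/50 + 0.273·29/88 = 0.578.

0.58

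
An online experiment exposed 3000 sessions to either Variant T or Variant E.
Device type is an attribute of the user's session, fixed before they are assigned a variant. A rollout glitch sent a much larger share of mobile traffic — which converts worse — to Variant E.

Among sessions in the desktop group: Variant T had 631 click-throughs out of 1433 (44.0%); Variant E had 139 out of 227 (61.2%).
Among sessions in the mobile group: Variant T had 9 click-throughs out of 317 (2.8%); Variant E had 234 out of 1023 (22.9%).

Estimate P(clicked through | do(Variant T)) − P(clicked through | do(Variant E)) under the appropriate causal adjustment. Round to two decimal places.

Device type is set before the variant has any effect — it is not caused by the variant — and it independently drives the outcome. That makes it a confounder, so the causal comparison is within device type levels.
Adjusting over the population distribution of device type: 0.553·(0.440−0.612) + 0.447·(0.028−0.229) = -0.185.

-0.18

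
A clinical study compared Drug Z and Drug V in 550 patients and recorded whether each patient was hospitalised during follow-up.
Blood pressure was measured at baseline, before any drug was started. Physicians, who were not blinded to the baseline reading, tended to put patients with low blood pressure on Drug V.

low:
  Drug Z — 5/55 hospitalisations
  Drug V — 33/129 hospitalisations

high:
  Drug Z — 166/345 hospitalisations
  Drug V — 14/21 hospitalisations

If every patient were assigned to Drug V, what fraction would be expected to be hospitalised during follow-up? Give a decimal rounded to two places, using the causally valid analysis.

0.53

Nothing the drug does changes blood pressure; the imbalance is an allocation artefact. With blood pressure also predicting the outcome, the pooled figure is confounded, and the within-stratum comparison is the causal one.
Standardising Drug V to the population blood pressure mix: 0.335·33/129 + 0.665·14/21 = 0.529.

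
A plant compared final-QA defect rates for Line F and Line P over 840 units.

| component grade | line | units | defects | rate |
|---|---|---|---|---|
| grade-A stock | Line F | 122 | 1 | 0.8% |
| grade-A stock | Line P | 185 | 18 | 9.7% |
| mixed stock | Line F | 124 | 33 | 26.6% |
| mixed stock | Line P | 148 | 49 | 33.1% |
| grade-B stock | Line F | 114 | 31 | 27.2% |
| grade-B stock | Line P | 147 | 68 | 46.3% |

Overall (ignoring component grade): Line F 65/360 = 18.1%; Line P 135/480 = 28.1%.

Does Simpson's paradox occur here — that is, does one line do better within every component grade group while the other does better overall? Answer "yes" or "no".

no

Within each component grade level (grade-A stock 0.8% vs 9.7%; mixed stock 26.6% vs 33.1%; grade-B stock 27.2% vs 46.3%), Line F has the lower rate every time. Pooled: 18.1% vs 28.1% — Line F has the lower rate overall. They agree.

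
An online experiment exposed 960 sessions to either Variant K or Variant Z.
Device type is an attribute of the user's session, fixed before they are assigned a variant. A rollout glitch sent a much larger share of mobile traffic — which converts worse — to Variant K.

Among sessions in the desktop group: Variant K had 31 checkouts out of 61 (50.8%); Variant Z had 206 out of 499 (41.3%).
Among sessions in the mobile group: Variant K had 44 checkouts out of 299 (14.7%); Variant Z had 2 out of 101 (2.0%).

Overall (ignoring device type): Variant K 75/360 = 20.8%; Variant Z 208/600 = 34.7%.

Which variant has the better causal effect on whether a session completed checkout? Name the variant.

The imbalance in device type arose from how sessions were allocated, not from anything the variant did; and device type independently affects the outcome. The pooled gap is confounded — condition on device type.
Within each level — desktop: 50.8% vs 41.3%; mobile: 14.7% vs 2.0% — Variant K is higher every time.

Variant K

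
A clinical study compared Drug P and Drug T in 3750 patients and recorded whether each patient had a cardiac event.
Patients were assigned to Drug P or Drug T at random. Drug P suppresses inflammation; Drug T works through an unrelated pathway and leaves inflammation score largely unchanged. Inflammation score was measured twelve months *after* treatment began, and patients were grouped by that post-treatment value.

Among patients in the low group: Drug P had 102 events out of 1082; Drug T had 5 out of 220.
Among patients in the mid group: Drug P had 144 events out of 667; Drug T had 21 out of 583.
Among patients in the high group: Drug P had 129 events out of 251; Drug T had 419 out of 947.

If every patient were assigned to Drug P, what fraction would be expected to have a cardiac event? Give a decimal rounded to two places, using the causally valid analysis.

Drug T is lower inside every inflammation score stratum but Drug P is lower in aggregate. Whether to stratify depends on how inflammation score relates to the drug.
Inflammation score lies on the pathway drug → inflammation score → outcome, so adjusting for it blocks the indirect effect. For the total causal effect of drug, use the unadjusted pooled rates.
So P(outcome | do(Drug P)) is just the pooled rate for Drug P: 375/2000 = 0.188.

0.19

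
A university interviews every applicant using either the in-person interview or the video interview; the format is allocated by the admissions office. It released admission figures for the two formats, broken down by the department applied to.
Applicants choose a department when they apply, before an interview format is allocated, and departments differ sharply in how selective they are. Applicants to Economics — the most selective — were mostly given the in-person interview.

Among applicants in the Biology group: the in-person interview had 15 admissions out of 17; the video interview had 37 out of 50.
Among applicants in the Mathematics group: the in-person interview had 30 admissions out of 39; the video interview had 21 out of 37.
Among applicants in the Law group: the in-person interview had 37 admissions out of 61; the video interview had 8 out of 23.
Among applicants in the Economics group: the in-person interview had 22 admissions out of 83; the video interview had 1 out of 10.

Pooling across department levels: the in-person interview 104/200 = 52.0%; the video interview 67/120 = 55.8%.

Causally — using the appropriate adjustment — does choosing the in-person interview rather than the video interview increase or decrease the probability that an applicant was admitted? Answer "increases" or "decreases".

increases

Since department is a pre-existing factor (not a product of the interview format) and it affects the outcome on its own, it is a confounder. The stratified rates, not the pooled rate, identify the causal effect.
Within each level — Biology: 88.2% vs 74.0%; Mathematics: 76.9% vs 56.8%; Law: 60.7% vs 34.8%; Economics: 26.5% vs 10.0% — the in-person interview is higher every time.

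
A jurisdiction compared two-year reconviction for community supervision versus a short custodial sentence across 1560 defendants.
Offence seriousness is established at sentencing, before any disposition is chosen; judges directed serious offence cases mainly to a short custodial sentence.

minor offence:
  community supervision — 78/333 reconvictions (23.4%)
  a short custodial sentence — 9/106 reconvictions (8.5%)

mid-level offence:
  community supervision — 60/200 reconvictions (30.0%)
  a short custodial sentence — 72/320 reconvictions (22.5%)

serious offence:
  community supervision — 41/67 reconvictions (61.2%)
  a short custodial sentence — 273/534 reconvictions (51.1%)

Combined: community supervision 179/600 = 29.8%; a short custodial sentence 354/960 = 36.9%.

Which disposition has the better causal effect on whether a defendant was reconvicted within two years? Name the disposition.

a short custodial sentence

The offence seriousness-specific comparison favours a short custodial sentence throughout, but the pooled figures favour community supervision. The question is whether to condition on offence seriousness.
Offence seriousness differs across dispositions for reasons unrelated to any effect of the disposition itself, and it separately predicts the outcome — a classic confounder. We must compare within offence seriousness levels.
Within each level — minor offence: 23.4% vs 8.5%; mid-level offence: 30.0% vs 22.5%; serious offence: 61.2% vs 51.1% — a short custodial sentence is lower every time.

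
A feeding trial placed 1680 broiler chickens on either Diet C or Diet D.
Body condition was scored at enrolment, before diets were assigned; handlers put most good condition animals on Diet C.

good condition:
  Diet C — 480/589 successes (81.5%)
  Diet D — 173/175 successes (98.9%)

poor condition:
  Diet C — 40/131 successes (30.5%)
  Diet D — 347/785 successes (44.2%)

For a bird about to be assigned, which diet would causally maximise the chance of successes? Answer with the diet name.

Diet D

The starting body condition-specific comparison favours Diet D throughout, but the pooled figures favour Diet C. The question is whether to condition on starting body condition.
Starting body condition differs across diets for reasons unrelated to any effect of the diet itself, and it separately predicts the outcome — a classic confounder. We must compare within starting body condition levels.
Within each level — good condition: 81.5% vs 98.9%; poor condition: 30.5% vs 44.2% — Diet D is higher every time.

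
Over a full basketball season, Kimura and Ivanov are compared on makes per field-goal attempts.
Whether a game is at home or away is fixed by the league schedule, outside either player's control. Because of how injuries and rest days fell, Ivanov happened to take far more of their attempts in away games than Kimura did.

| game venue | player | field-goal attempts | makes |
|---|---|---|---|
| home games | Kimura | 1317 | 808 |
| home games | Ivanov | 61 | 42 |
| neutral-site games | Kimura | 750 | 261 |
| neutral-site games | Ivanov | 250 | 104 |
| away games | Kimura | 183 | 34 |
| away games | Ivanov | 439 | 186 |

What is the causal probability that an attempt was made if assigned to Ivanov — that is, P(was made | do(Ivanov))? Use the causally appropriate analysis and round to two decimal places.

0.54

The stratified and pooled comparisons disagree (Ivanov wins within each game venue; Kimura wins overall), so the answer turns on the causal role of game venue.
The imbalance in game venue arose from how field-goal attempts were allocated, not from anything the player did; and game venue independently affects the outcome. The pooled gap is confounded — condition on game venue.
Standardising Ivanov to the population game venue mix: 0.459·42/61 + 0.333·104/250 + 0.207·186/439 = 0.543.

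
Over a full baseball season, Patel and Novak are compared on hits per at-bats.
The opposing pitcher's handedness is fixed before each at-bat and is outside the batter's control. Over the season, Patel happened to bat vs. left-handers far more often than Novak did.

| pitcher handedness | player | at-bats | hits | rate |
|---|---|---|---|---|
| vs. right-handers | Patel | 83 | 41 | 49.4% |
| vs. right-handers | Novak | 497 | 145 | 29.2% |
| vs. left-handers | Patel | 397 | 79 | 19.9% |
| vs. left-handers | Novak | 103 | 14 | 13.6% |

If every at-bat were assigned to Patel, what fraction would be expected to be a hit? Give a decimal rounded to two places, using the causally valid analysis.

0.36

Pitcher handedness is set before the player has any effect — it is not caused by the player — and it independently drives the outcome. That makes it a confounder, so the causal comparison is within pitcher handedness levels.
Standardising Patel to the population pitcher handedness mix: 0.537·41/83 + 0.463·79/397 = 0.357.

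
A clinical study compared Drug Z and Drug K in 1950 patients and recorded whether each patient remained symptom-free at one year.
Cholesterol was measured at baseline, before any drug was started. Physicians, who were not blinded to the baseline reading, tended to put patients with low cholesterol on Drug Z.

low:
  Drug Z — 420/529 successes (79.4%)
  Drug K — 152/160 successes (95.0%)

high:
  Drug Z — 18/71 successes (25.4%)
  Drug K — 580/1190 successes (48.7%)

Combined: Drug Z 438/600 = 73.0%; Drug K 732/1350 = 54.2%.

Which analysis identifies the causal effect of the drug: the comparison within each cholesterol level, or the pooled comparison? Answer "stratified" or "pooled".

stratified

The stratified and pooled comparisons disagree (Drug K wins within each cholesterol; Drug Z wins overall), so the answer turns on the causal role of cholesterol.
Nothing the drug does changes cholesterol; the imbalance is an allocation artefact. With cholesterol also predicting the outcome, the pooled figure is confounded, and the within-stratum comparison is the causal one.
Within each level — low: 79.4% vs 95.0%; high: 25.4% vs 48.7% — Drug K is higher every time.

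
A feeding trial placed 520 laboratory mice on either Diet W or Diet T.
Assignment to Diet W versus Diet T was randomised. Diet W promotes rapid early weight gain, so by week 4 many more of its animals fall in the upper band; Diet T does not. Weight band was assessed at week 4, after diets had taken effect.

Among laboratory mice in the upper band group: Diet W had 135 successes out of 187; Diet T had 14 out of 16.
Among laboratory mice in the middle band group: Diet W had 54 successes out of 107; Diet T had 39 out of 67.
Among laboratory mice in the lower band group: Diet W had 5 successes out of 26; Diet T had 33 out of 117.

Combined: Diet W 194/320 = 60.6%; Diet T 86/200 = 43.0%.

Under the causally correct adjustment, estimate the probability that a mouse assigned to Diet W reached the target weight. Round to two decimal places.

0.61

Week-4 weight band is recorded after the diet and is itself shifted by it — it sits on the causal path from diet to outcome. Conditioning on a mediator would strip out part of the effect we want; the pooled comparison gives the total causal effect.
So P(outcome | do(Diet W)) is just the pooled rate for Diet W: 194/320 = 0.606.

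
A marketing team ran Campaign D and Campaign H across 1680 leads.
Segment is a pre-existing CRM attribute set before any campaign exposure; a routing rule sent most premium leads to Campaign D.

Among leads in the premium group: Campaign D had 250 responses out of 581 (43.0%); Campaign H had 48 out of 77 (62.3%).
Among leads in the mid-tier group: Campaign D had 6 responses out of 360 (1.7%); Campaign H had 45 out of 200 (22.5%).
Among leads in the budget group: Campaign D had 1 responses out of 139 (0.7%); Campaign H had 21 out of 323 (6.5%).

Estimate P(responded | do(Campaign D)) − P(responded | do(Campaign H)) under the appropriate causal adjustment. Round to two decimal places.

-0.16

The stratified and pooled comparisons disagree (Campaign H wins within each customer segment; Campaign D wins overall), so the answer turns on the causal role of customer segment.
Here customer segment is a common cause — it drives both which campaign a case falls under and the outcome. The crude comparison mixes populations; the stratum-specific rates are the causally relevant ones.
Adjusting over the population distribution of customer segment: 0.392·(0.430−0.623) + 0.333·(0.017−0.225) + 0.275·(0.007−0.065) = -0.161.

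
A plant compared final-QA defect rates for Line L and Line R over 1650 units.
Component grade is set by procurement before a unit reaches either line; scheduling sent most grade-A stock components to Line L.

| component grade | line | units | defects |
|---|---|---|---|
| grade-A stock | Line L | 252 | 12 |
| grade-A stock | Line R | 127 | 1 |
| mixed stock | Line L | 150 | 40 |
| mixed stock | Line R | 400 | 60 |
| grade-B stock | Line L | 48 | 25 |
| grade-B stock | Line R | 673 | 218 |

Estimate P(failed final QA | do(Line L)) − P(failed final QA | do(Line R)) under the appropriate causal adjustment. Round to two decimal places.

Line R is lower inside every component grade stratum but Line L is lower in aggregate. Whether to stratify depends on how component grade relates to the line.
Nothing the line does changes component grade; the imbalance is an allocation artefact. With component grade also predicting the outcome, the pooled figure is confounded, and the within-stratum comparison is the causal one.
Adjusting over the population distribution of component grade: 0.230·(0.048−0.008) + 0.333·(0.267−0.150) + 0.437·(0.521−0.324) = +0.134.

+0.13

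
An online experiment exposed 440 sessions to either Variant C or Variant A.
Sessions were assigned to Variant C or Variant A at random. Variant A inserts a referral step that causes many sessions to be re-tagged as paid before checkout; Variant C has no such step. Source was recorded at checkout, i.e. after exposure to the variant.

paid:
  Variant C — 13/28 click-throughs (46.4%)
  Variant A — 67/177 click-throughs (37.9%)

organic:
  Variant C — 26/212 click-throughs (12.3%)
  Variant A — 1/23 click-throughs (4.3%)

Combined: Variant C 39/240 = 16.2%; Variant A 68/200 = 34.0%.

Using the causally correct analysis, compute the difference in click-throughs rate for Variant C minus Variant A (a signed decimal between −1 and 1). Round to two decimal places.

-0.18

The traffic source-specific comparison favours Variant C throughout, but the pooled figures favour Variant A. The question is whether to condition on traffic source.
Traffic source is recorded after the variant and is itself shifted by it — it sits on the causal path from variant to outcome. Conditioning on a mediator would strip out part of the effect we want; the pooled comparison gives the total causal effect.
The causal difference is the pooled difference: 0.163 − 0.340 = -0.177.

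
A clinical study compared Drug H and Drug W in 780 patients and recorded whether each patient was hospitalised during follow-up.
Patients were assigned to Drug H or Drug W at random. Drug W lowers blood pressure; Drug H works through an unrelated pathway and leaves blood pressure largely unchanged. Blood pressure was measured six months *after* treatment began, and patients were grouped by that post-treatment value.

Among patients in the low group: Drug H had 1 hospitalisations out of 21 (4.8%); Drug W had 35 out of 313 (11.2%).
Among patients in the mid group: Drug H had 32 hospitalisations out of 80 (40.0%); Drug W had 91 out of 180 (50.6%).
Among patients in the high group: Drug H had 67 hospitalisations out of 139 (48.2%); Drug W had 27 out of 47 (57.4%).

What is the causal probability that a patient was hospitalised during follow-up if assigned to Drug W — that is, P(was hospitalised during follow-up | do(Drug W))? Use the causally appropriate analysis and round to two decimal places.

Blood pressure is downstream of the drug. One should not condition on a consequence of treatment, so the overall rates are the right comparison.
So P(outcome | do(Drug W)) is just the pooled rate for Drug W: 153/540 = 0.283.

0.28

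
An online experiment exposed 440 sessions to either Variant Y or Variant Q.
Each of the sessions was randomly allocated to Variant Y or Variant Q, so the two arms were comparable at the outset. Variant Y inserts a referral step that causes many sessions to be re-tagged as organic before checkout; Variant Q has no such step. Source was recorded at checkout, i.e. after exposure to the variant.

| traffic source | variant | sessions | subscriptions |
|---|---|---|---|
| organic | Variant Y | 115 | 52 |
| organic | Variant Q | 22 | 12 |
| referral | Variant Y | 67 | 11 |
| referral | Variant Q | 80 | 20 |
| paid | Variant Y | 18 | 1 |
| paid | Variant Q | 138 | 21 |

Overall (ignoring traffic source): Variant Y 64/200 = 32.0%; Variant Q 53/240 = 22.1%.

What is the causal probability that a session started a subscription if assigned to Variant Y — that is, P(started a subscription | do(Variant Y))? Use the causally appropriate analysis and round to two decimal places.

Within every traffic source level Variant Q has the higher rate, yet pooled Variant Y does — Simpson's reversal.
Because the variant influences traffic source, traffic source is a post-treatment mediator, not a confounder. Stratifying on it would bias the estimate; the causal effect is the crude pooled difference.
So P(outcome | do(Variant Y)) is just the pooled rate for Variant Y: 64/200 = 0.320.

0.32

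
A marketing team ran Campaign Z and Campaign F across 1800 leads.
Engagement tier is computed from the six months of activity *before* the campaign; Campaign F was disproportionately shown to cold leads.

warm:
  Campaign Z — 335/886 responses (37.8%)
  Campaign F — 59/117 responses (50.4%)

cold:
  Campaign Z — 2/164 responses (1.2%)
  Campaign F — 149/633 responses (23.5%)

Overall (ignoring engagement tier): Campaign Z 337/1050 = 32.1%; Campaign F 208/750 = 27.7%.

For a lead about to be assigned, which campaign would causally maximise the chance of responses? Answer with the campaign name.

Campaign F

Campaign F is higher inside every engagement tier stratum but Campaign Z is higher in aggregate. Whether to stratify depends on how engagement tier relates to the campaign.
Here engagement tier is a common cause — it drives both which campaign a case falls under and the outcome. The crude comparison mixes populations; the stratum-specific rates are the causally relevant ones.
Within each level — warm: 37.8% vs 50.4%; cold: 1.2% vs 23.5% — Campaign F is higher every time.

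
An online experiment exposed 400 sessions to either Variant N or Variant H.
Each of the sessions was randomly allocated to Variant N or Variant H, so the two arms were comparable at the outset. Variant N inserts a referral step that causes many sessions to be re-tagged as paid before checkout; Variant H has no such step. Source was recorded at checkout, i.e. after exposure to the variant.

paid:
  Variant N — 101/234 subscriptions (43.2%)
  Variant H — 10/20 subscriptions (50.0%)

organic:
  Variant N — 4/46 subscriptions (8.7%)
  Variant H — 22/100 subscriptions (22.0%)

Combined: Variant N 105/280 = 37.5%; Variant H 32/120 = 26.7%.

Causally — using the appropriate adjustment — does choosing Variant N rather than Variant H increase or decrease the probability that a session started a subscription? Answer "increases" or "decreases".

Traffic source is downstream of the variant. One should not condition on a consequence of treatment, so the overall rates are the right comparison.
Pooled: Variant N 37.5% vs Variant H 26.7%; Variant N is higher overall.

increases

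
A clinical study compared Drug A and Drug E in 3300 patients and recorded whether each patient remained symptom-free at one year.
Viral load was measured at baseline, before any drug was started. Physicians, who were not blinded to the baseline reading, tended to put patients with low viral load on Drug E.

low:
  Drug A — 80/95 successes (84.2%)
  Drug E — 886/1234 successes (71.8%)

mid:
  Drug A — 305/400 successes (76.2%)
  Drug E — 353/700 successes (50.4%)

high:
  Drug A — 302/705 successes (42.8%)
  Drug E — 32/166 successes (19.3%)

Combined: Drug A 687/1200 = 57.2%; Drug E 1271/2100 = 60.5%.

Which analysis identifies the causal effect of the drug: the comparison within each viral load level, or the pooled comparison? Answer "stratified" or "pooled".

stratified

Drug A is higher inside every viral load stratum but Drug E is higher in aggregate. Whether to stratify depends on how viral load relates to the drug.
Viral load differs across drugs for reasons unrelated to any effect of the drug itself, and it separately predicts the outcome — a classic confounder. We must compare within viral load levels.
Within each level — low: 84.2% vs 71.8%; mid: 76.2% vs 50.4%; high: 42.8% vs 19.3% — Drug A is higher every time.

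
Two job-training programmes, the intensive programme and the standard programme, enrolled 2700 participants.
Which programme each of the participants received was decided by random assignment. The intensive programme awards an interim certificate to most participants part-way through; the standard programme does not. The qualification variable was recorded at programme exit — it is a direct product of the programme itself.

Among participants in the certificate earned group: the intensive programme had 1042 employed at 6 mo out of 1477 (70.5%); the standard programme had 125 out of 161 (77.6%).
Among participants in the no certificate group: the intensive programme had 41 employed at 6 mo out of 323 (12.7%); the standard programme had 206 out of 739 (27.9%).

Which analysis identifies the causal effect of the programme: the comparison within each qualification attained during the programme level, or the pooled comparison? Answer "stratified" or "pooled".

The distribution of qualification attained during the programme is itself part of what the programme does — it is an intermediate outcome. Holding it fixed would remove that part of the effect; the total effect is the pooled difference.
Pooled: the intensive programme 60.2% vs the standard programme 36.8%; the intensive programme is higher overall.

pooled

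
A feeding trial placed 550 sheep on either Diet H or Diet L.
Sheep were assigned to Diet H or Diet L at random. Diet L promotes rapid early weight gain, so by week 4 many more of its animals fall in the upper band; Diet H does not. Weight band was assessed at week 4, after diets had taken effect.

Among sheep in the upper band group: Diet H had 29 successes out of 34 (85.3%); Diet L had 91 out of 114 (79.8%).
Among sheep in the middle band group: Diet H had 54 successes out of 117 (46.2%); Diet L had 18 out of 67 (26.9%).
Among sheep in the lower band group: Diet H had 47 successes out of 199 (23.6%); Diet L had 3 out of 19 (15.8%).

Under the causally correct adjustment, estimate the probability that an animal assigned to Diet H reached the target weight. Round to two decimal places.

Diet H is higher inside every week-4 weight band stratum but Diet L is higher in aggregate. Whether to stratify depends on how week-4 weight band relates to the diet.
Week-4 weight band here is a post-treatment variable shaped by the diet; conditioning on it would introduce bias rather than remove it. The overall comparison is the causal one.
So P(outcome | do(Diet H)) is just the pooled rate for Diet H: 130/350 = 0.371.

0.37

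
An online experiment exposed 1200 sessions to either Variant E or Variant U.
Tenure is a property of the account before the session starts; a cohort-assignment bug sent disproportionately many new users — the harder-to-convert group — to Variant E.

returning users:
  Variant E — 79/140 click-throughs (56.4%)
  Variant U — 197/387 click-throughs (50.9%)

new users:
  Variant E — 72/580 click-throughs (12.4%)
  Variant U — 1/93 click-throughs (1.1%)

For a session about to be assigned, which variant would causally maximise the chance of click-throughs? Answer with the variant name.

Nothing the variant does changes user tenure; the imbalance is an allocation artefact. With user tenure also predicting the outcome, the pooled figure is confounded, and the within-stratum comparison is the causal one.
Within each level — returning users: 56.4% vs 50.9%; new users: 12.4% vs 1.1% — Variant E is higher every time.

Variant E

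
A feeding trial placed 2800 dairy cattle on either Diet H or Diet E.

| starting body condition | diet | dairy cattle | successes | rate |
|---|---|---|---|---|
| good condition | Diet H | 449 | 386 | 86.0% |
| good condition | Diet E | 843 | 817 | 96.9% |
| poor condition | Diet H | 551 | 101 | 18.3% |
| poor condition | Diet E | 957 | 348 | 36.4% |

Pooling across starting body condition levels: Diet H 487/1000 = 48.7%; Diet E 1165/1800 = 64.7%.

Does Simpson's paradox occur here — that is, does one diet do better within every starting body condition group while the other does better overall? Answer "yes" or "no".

Within each starting body condition level (good condition 86.0% vs 96.9%; poor condition 18.3% vs 36.4%), Diet E has the higher rate every time. Pooled: 48.7% vs 64.7% — Diet E has the higher rate overall. They agree.

no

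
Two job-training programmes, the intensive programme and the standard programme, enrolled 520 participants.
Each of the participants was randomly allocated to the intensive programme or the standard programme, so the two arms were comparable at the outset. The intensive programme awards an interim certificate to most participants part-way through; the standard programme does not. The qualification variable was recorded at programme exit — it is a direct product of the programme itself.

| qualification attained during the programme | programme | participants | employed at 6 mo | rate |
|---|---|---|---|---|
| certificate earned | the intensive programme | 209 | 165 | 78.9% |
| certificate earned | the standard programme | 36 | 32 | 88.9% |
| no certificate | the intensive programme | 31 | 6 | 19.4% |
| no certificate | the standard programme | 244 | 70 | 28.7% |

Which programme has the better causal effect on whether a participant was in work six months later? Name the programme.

the intensive programme

The qualification attained during the programme-specific comparison favours the standard programme throughout, but the pooled figures favour the intensive programme. The question is whether to condition on qualification attained during the programme.
Because the programme influences qualification attained during the programme, qualification attained during the programme is a post-treatment mediator, not a confounder. Stratifying on it would bias the estimate; the causal effect is the crude pooled difference.
Pooled: the intensive programme 71.2% vs the standard programme 36.4%; the intensive programme is higher overall.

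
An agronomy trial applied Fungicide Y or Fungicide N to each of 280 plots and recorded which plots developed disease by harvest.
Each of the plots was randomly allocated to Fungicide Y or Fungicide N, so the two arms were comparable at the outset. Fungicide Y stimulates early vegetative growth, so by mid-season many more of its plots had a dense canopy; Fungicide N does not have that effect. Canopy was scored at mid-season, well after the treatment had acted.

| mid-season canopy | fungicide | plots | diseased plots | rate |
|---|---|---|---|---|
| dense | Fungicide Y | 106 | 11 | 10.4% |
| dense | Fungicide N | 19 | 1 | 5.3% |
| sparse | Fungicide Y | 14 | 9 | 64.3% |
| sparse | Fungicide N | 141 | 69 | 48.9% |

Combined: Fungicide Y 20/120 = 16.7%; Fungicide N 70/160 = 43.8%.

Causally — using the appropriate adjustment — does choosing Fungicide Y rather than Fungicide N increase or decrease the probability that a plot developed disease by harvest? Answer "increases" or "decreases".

Fungicide N is lower inside every mid-season canopy stratum but Fungicide Y is lower in aggregate. Whether to stratify depends on how mid-season canopy relates to the fungicide.
Stratifying would compare fungicides among plots the fungicides themselves sorted into mid-season canopy groups — a form of selection on an intermediate. The unconditioned pooled rates give the total causal effect.
Pooled: Fungicide Y 16.7% vs Fungicide N 43.8%; Fungicide Y is lower overall.

decreases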